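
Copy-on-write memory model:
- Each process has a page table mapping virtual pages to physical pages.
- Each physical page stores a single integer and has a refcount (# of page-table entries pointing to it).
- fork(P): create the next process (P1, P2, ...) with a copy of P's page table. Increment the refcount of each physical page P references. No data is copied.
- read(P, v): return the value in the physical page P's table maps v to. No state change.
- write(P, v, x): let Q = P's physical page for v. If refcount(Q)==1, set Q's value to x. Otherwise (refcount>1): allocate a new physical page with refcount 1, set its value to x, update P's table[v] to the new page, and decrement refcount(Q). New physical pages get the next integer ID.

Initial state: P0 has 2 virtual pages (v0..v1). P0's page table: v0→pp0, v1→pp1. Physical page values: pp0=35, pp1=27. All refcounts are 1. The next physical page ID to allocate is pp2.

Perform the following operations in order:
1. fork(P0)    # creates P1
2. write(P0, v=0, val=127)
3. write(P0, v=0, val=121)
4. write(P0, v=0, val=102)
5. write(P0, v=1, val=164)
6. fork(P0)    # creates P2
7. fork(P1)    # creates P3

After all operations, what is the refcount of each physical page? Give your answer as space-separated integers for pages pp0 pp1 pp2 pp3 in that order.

Answer: 2 2 2 2

Derivation:
Op 1: fork(P0) -> P1. 2 ppages; refcounts: pp0:2 pp1:2
Op 2: write(P0, v0, 127). refcount(pp0)=2>1 -> COPY to pp2. 3 ppages; refcounts: pp0:1 pp1:2 pp2:1
Op 3: write(P0, v0, 121). refcount(pp2)=1 -> write in place. 3 ppages; refcounts: pp0:1 pp1:2 pp2:1
Op 4: write(P0, v0, 102). refcount(pp2)=1 -> write in place. 3 ppages; refcounts: pp0:1 pp1:2 pp2:1
Op 5: write(P0, v1, 164). refcount(pp1)=2>1 -> COPY to pp3. 4 ppages; refcounts: pp0:1 pp1:1 pp2:1 pp3:1
Op 6: fork(P0) -> P2. 4 ppages; refcounts: pp0:1 pp1:1 pp2:2 pp3:2
Op 7: fork(P1) -> P3. 4 ppages; refcounts: pp0:2 pp1:2 pp2:2 pp3:2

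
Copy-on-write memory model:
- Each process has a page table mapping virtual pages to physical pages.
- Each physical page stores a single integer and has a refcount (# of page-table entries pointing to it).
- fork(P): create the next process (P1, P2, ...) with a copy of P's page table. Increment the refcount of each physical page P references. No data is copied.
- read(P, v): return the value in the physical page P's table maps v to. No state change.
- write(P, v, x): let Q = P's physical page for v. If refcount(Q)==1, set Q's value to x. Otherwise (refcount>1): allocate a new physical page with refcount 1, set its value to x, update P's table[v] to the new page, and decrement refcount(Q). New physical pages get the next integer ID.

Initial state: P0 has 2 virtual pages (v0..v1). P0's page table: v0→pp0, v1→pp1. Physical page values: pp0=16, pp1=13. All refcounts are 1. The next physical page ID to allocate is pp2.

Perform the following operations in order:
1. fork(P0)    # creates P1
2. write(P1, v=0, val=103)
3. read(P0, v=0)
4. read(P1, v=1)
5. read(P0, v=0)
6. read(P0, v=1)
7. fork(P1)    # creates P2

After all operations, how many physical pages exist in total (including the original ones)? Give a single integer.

Op 1: fork(P0) -> P1. 2 ppages; refcounts: pp0:2 pp1:2
Op 2: write(P1, v0, 103). refcount(pp0)=2>1 -> COPY to pp2. 3 ppages; refcounts: pp0:1 pp1:2 pp2:1
Op 3: read(P0, v0) -> 16. No state change.
Op 4: read(P1, v1) -> 13. No state change.
Op 5: read(P0, v0) -> 16. No state change.
Op 6: read(P0, v1) -> 13. No state change.
Op 7: fork(P1) -> P2. 3 ppages; refcounts: pp0:1 pp1:3 pp2:2

Answer: 3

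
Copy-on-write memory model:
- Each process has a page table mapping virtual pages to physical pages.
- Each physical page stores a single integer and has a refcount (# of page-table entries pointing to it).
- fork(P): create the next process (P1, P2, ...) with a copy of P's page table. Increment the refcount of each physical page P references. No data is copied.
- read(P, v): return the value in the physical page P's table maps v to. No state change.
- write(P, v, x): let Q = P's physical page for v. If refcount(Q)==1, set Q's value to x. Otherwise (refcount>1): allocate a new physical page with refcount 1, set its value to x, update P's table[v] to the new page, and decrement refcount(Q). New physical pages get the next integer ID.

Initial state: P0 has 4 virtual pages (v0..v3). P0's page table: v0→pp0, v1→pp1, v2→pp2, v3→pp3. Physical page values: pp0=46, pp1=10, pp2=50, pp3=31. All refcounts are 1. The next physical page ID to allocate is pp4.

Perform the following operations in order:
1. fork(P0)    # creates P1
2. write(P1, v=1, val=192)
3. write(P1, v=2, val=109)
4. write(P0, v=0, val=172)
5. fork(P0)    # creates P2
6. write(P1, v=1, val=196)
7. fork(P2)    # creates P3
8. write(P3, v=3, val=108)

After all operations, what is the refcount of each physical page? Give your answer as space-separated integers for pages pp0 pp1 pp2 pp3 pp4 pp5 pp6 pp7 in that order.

Op 1: fork(P0) -> P1. 4 ppages; refcounts: pp0:2 pp1:2 pp2:2 pp3:2
Op 2: write(P1, v1, 192). refcount(pp1)=2>1 -> COPY to pp4. 5 ppages; refcounts: pp0:2 pp1:1 pp2:2 pp3:2 pp4:1
Op 3: write(P1, v2, 109). refcount(pp2)=2>1 -> COPY to pp5. 6 ppages; refcounts: pp0:2 pp1:1 pp2:1 pp3:2 pp4:1 pp5:1
Op 4: write(P0, v0, 172). refcount(pp0)=2>1 -> COPY to pp6. 7 ppages; refcounts: pp0:1 pp1:1 pp2:1 pp3:2 pp4:1 pp5:1 pp6:1
Op 5: fork(P0) -> P2. 7 ppages; refcounts: pp0:1 pp1:2 pp2:2 pp3:3 pp4:1 pp5:1 pp6:2
Op 6: write(P1, v1, 196). refcount(pp4)=1 -> write in place. 7 ppages; refcounts: pp0:1 pp1:2 pp2:2 pp3:3 pp4:1 pp5:1 pp6:2
Op 7: fork(P2) -> P3. 7 ppages; refcounts: pp0:1 pp1:3 pp2:3 pp3:4 pp4:1 pp5:1 pp6:3
Op 8: write(P3, v3, 108). refcount(pp3)=4>1 -> COPY to pp7. 8 ppages; refcounts: pp0:1 pp1:3 pp2:3 pp3:3 pp4:1 pp5:1 pp6:3 pp7:1

Answer: 1 3 3 3 1 1 3 1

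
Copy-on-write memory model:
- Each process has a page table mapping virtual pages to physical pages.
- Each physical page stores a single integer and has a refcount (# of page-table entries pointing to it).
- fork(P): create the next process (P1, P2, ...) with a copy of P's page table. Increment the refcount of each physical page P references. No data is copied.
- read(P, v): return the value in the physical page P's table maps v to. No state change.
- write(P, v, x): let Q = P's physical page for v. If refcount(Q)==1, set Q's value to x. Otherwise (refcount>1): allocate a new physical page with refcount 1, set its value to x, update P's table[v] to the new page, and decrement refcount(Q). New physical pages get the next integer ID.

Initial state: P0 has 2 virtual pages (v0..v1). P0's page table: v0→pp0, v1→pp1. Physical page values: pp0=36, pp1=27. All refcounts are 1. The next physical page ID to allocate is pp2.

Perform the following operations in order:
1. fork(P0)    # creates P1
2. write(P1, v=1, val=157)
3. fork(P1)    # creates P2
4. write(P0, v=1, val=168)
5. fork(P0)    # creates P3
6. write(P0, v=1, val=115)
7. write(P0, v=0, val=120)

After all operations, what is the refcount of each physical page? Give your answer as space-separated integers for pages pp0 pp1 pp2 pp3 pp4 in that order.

Answer: 3 1 2 1 1

Derivation:
Op 1: fork(P0) -> P1. 2 ppages; refcounts: pp0:2 pp1:2
Op 2: write(P1, v1, 157). refcount(pp1)=2>1 -> COPY to pp2. 3 ppages; refcounts: pp0:2 pp1:1 pp2:1
Op 3: fork(P1) -> P2. 3 ppages; refcounts: pp0:3 pp1:1 pp2:2
Op 4: write(P0, v1, 168). refcount(pp1)=1 -> write in place. 3 ppages; refcounts: pp0:3 pp1:1 pp2:2
Op 5: fork(P0) -> P3. 3 ppages; refcounts: pp0:4 pp1:2 pp2:2
Op 6: write(P0, v1, 115). refcount(pp1)=2>1 -> COPY to pp3. 4 ppages; refcounts: pp0:4 pp1:1 pp2:2 pp3:1
Op 7: write(P0, v0, 120). refcount(pp0)=4>1 -> COPY to pp4. 5 ppages; refcounts: pp0:3 pp1:1 pp2:2 pp3:1 pp4:1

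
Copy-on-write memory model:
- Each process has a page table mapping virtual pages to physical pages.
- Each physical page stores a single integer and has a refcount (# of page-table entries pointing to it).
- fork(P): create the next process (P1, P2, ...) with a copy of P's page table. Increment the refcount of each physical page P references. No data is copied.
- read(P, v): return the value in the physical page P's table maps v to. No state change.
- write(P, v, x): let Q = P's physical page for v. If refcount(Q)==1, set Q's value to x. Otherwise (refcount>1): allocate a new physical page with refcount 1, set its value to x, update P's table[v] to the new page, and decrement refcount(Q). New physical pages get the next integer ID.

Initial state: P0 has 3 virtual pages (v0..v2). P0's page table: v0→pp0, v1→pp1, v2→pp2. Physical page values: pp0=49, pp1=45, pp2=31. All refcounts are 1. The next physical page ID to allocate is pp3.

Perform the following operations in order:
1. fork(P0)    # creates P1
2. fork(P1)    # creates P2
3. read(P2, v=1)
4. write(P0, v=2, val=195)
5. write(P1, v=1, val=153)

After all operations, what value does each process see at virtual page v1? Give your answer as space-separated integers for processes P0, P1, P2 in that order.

Op 1: fork(P0) -> P1. 3 ppages; refcounts: pp0:2 pp1:2 pp2:2
Op 2: fork(P1) -> P2. 3 ppages; refcounts: pp0:3 pp1:3 pp2:3
Op 3: read(P2, v1) -> 45. No state change.
Op 4: write(P0, v2, 195). refcount(pp2)=3>1 -> COPY to pp3. 4 ppages; refcounts: pp0:3 pp1:3 pp2:2 pp3:1
Op 5: write(P1, v1, 153). refcount(pp1)=3>1 -> COPY to pp4. 5 ppages; refcounts: pp0:3 pp1:2 pp2:2 pp3:1 pp4:1
P0: v1 -> pp1 = 45
P1: v1 -> pp4 = 153
P2: v1 -> pp1 = 45

Answer: 45 153 45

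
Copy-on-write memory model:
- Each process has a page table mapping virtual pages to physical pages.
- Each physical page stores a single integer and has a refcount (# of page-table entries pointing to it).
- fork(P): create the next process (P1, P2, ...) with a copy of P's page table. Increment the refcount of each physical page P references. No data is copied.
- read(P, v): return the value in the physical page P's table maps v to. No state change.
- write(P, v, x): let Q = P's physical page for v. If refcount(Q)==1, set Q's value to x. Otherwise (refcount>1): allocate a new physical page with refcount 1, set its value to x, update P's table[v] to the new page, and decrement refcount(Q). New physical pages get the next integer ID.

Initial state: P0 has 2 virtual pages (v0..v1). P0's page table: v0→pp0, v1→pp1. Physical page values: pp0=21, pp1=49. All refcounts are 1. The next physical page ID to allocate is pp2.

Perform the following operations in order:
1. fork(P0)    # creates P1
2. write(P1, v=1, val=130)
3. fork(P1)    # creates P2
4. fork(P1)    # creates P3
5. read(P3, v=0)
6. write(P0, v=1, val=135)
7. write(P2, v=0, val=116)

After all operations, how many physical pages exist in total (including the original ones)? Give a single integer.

Answer: 4

Derivation:
Op 1: fork(P0) -> P1. 2 ppages; refcounts: pp0:2 pp1:2
Op 2: write(P1, v1, 130). refcount(pp1)=2>1 -> COPY to pp2. 3 ppages; refcounts: pp0:2 pp1:1 pp2:1
Op 3: fork(P1) -> P2. 3 ppages; refcounts: pp0:3 pp1:1 pp2:2
Op 4: fork(P1) -> P3. 3 ppages; refcounts: pp0:4 pp1:1 pp2:3
Op 5: read(P3, v0) -> 21. No state change.
Op 6: write(P0, v1, 135). refcount(pp1)=1 -> write in place. 3 ppages; refcounts: pp0:4 pp1:1 pp2:3
Op 7: write(P2, v0, 116). refcount(pp0)=4>1 -> COPY to pp3. 4 ppages; refcounts: pp0:3 pp1:1 pp2:3 pp3:1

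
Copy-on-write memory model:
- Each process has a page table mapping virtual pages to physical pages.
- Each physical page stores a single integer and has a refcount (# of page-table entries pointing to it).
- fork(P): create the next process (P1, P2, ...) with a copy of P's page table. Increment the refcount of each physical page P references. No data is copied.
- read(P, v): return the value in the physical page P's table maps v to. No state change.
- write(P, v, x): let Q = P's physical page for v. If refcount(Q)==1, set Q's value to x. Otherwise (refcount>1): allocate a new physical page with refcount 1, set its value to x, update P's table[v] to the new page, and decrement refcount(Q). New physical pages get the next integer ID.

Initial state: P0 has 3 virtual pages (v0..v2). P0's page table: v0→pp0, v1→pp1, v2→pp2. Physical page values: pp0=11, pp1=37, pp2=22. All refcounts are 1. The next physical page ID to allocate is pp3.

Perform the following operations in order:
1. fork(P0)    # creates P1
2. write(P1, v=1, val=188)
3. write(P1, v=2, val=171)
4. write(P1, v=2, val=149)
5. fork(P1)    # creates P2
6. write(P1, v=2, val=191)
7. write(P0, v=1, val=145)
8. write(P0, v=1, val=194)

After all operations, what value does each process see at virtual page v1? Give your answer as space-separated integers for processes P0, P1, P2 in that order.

Op 1: fork(P0) -> P1. 3 ppages; refcounts: pp0:2 pp1:2 pp2:2
Op 2: write(P1, v1, 188). refcount(pp1)=2>1 -> COPY to pp3. 4 ppages; refcounts: pp0:2 pp1:1 pp2:2 pp3:1
Op 3: write(P1, v2, 171). refcount(pp2)=2>1 -> COPY to pp4. 5 ppages; refcounts: pp0:2 pp1:1 pp2:1 pp3:1 pp4:1
Op 4: write(P1, v2, 149). refcount(pp4)=1 -> write in place. 5 ppages; refcounts: pp0:2 pp1:1 pp2:1 pp3:1 pp4:1
Op 5: fork(P1) -> P2. 5 ppages; refcounts: pp0:3 pp1:1 pp2:1 pp3:2 pp4:2
Op 6: write(P1, v2, 191). refcount(pp4)=2>1 -> COPY to pp5. 6 ppages; refcounts: pp0:3 pp1:1 pp2:1 pp3:2 pp4:1 pp5:1
Op 7: write(P0, v1, 145). refcount(pp1)=1 -> write in place. 6 ppages; refcounts: pp0:3 pp1:1 pp2:1 pp3:2 pp4:1 pp5:1
Op 8: write(P0, v1, 194). refcount(pp1)=1 -> write in place. 6 ppages; refcounts: pp0:3 pp1:1 pp2:1 pp3:2 pp4:1 pp5:1
P0: v1 -> pp1 = 194
P1: v1 -> pp3 = 188
P2: v1 -> pp3 = 188

Answer: 194 188 188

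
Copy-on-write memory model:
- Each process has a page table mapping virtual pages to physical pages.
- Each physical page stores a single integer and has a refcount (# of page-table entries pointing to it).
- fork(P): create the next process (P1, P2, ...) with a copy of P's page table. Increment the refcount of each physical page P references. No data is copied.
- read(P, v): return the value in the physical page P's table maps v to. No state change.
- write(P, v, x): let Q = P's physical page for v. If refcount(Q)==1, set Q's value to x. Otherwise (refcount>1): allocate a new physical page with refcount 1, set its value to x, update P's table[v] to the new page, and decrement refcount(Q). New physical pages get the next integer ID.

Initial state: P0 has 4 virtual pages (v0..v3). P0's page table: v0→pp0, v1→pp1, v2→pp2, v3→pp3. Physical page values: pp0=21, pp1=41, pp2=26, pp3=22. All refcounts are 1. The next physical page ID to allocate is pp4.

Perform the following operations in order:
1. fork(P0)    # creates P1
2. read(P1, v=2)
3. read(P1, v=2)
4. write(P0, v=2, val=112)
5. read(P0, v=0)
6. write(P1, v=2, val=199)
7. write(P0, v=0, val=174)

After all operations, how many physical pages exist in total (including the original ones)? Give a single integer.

Op 1: fork(P0) -> P1. 4 ppages; refcounts: pp0:2 pp1:2 pp2:2 pp3:2
Op 2: read(P1, v2) -> 26. No state change.
Op 3: read(P1, v2) -> 26. No state change.
Op 4: write(P0, v2, 112). refcount(pp2)=2>1 -> COPY to pp4. 5 ppages; refcounts: pp0:2 pp1:2 pp2:1 pp3:2 pp4:1
Op 5: read(P0, v0) -> 21. No state change.
Op 6: write(P1, v2, 199). refcount(pp2)=1 -> write in place. 5 ppages; refcounts: pp0:2 pp1:2 pp2:1 pp3:2 pp4:1
Op 7: write(P0, v0, 174). refcount(pp0)=2>1 -> COPY to pp5. 6 ppages; refcounts: pp0:1 pp1:2 pp2:1 pp3:2 pp4:1 pp5:1

Answer: 6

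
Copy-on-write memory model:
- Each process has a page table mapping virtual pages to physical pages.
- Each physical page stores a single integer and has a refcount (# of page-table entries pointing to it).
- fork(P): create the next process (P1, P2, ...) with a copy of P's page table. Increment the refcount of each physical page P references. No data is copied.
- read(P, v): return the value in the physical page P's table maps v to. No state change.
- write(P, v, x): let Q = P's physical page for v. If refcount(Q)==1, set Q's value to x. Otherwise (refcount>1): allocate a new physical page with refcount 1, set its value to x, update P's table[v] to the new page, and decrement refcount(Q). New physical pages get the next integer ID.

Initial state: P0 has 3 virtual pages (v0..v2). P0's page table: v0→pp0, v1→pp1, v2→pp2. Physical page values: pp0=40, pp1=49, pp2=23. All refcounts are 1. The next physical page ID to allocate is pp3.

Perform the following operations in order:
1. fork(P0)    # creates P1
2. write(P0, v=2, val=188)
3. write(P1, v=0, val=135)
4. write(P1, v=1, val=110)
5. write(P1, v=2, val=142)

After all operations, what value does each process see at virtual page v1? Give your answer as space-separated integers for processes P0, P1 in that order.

Answer: 49 110

Derivation:
Op 1: fork(P0) -> P1. 3 ppages; refcounts: pp0:2 pp1:2 pp2:2
Op 2: write(P0, v2, 188). refcount(pp2)=2>1 -> COPY to pp3. 4 ppages; refcounts: pp0:2 pp1:2 pp2:1 pp3:1
Op 3: write(P1, v0, 135). refcount(pp0)=2>1 -> COPY to pp4. 5 ppages; refcounts: pp0:1 pp1:2 pp2:1 pp3:1 pp4:1
Op 4: write(P1, v1, 110). refcount(pp1)=2>1 -> COPY to pp5. 6 ppages; refcounts: pp0:1 pp1:1 pp2:1 pp3:1 pp4:1 pp5:1
Op 5: write(P1, v2, 142). refcount(pp2)=1 -> write in place. 6 ppages; refcounts: pp0:1 pp1:1 pp2:1 pp3:1 pp4:1 pp5:1
P0: v1 -> pp1 = 49
P1: v1 -> pp5 = 110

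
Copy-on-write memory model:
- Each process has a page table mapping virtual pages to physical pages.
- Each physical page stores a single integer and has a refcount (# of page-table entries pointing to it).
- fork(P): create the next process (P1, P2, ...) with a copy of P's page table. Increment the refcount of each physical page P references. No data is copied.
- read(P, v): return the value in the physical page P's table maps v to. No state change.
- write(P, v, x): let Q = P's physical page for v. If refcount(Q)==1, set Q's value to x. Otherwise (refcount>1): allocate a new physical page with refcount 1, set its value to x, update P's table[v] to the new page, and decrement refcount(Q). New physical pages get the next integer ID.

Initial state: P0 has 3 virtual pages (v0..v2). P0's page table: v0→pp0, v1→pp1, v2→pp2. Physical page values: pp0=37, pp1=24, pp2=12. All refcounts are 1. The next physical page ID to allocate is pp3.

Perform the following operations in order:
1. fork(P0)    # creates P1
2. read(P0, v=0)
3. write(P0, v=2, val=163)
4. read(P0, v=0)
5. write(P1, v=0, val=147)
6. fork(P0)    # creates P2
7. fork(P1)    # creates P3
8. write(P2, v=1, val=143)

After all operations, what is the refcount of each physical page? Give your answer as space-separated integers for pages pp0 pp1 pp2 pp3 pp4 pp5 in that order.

Answer: 2 3 2 2 2 1

Derivation:
Op 1: fork(P0) -> P1. 3 ppages; refcounts: pp0:2 pp1:2 pp2:2
Op 2: read(P0, v0) -> 37. No state change.
Op 3: write(P0, v2, 163). refcount(pp2)=2>1 -> COPY to pp3. 4 ppages; refcounts: pp0:2 pp1:2 pp2:1 pp3:1
Op 4: read(P0, v0) -> 37. No state change.
Op 5: write(P1, v0, 147). refcount(pp0)=2>1 -> COPY to pp4. 5 ppages; refcounts: pp0:1 pp1:2 pp2:1 pp3:1 pp4:1
Op 6: fork(P0) -> P2. 5 ppages; refcounts: pp0:2 pp1:3 pp2:1 pp3:2 pp4:1
Op 7: fork(P1) -> P3. 5 ppages; refcounts: pp0:2 pp1:4 pp2:2 pp3:2 pp4:2
Op 8: write(P2, v1, 143). refcount(pp1)=4>1 -> COPY to pp5. 6 ppages; refcounts: pp0:2 pp1:3 pp2:2 pp3:2 pp4:2 pp5:1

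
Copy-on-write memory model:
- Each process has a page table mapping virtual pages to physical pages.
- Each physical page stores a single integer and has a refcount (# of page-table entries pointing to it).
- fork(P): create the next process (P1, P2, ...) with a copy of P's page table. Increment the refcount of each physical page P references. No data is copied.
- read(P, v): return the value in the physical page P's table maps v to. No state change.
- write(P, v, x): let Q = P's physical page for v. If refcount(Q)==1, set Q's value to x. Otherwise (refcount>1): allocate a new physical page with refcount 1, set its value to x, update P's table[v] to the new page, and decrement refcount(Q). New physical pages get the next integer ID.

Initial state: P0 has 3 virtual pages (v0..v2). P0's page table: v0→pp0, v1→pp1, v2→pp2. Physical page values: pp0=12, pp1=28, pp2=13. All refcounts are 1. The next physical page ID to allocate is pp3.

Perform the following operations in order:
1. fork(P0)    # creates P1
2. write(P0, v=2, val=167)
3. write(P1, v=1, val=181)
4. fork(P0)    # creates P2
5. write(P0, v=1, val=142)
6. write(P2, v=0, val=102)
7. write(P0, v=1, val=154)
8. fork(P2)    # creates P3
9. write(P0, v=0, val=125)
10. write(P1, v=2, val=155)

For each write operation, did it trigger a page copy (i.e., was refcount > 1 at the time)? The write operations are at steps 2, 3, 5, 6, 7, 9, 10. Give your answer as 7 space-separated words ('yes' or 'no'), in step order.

Op 1: fork(P0) -> P1. 3 ppages; refcounts: pp0:2 pp1:2 pp2:2
Op 2: write(P0, v2, 167). refcount(pp2)=2>1 -> COPY to pp3. 4 ppages; refcounts: pp0:2 pp1:2 pp2:1 pp3:1
Op 3: write(P1, v1, 181). refcount(pp1)=2>1 -> COPY to pp4. 5 ppages; refcounts: pp0:2 pp1:1 pp2:1 pp3:1 pp4:1
Op 4: fork(P0) -> P2. 5 ppages; refcounts: pp0:3 pp1:2 pp2:1 pp3:2 pp4:1
Op 5: write(P0, v1, 142). refcount(pp1)=2>1 -> COPY to pp5. 6 ppages; refcounts: pp0:3 pp1:1 pp2:1 pp3:2 pp4:1 pp5:1
Op 6: write(P2, v0, 102). refcount(pp0)=3>1 -> COPY to pp6. 7 ppages; refcounts: pp0:2 pp1:1 pp2:1 pp3:2 pp4:1 pp5:1 pp6:1
Op 7: write(P0, v1, 154). refcount(pp5)=1 -> write in place. 7 ppages; refcounts: pp0:2 pp1:1 pp2:1 pp3:2 pp4:1 pp5:1 pp6:1
Op 8: fork(P2) -> P3. 7 ppages; refcounts: pp0:2 pp1:2 pp2:1 pp3:3 pp4:1 pp5:1 pp6:2
Op 9: write(P0, v0, 125). refcount(pp0)=2>1 -> COPY to pp7. 8 ppages; refcounts: pp0:1 pp1:2 pp2:1 pp3:3 pp4:1 pp5:1 pp6:2 pp7:1
Op 10: write(P1, v2, 155). refcount(pp2)=1 -> write in place. 8 ppages; refcounts: pp0:1 pp1:2 pp2:1 pp3:3 pp4:1 pp5:1 pp6:2 pp7:1

yes yes yes yes no yes no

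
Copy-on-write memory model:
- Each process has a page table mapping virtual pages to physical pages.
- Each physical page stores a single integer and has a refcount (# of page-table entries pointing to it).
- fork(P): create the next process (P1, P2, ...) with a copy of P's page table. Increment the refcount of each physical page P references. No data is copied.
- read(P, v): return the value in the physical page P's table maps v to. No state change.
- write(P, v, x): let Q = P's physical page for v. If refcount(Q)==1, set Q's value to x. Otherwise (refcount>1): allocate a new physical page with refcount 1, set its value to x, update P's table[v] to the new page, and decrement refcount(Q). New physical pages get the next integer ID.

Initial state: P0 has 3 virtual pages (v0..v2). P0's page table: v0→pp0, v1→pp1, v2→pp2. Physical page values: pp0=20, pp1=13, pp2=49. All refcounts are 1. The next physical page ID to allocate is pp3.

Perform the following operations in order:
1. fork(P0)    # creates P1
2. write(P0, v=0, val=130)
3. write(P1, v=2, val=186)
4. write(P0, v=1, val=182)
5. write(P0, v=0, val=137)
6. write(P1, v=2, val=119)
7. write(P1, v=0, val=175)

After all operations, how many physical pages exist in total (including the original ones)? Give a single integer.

Answer: 6

Derivation:
Op 1: fork(P0) -> P1. 3 ppages; refcounts: pp0:2 pp1:2 pp2:2
Op 2: write(P0, v0, 130). refcount(pp0)=2>1 -> COPY to pp3. 4 ppages; refcounts: pp0:1 pp1:2 pp2:2 pp3:1
Op 3: write(P1, v2, 186). refcount(pp2)=2>1 -> COPY to pp4. 5 ppages; refcounts: pp0:1 pp1:2 pp2:1 pp3:1 pp4:1
Op 4: write(P0, v1, 182). refcount(pp1)=2>1 -> COPY to pp5. 6 ppages; refcounts: pp0:1 pp1:1 pp2:1 pp3:1 pp4:1 pp5:1
Op 5: write(P0, v0, 137). refcount(pp3)=1 -> write in place. 6 ppages; refcounts: pp0:1 pp1:1 pp2:1 pp3:1 pp4:1 pp5:1
Op 6: write(P1, v2, 119). refcount(pp4)=1 -> write in place. 6 ppages; refcounts: pp0:1 pp1:1 pp2:1 pp3:1 pp4:1 pp5:1
Op 7: write(P1, v0, 175). refcount(pp0)=1 -> write in place. 6 ppages; refcounts: pp0:1 pp1:1 pp2:1 pp3:1 pp4:1 pp5:1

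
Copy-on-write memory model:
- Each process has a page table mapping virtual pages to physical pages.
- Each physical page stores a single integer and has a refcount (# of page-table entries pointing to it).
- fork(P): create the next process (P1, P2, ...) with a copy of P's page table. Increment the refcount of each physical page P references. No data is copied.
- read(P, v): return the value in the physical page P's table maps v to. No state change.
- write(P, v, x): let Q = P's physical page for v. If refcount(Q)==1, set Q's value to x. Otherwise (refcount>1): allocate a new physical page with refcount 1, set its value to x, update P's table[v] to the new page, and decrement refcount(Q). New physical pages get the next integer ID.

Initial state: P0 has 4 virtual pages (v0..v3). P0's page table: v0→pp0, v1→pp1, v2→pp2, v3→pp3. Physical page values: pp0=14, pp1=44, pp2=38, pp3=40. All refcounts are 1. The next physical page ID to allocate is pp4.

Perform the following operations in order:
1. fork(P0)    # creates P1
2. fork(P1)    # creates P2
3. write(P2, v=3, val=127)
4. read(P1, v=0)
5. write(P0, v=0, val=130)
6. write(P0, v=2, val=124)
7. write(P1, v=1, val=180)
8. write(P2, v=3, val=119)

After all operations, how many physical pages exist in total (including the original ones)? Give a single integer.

Op 1: fork(P0) -> P1. 4 ppages; refcounts: pp0:2 pp1:2 pp2:2 pp3:2
Op 2: fork(P1) -> P2. 4 ppages; refcounts: pp0:3 pp1:3 pp2:3 pp3:3
Op 3: write(P2, v3, 127). refcount(pp3)=3>1 -> COPY to pp4. 5 ppages; refcounts: pp0:3 pp1:3 pp2:3 pp3:2 pp4:1
Op 4: read(P1, v0) -> 14. No state change.
Op 5: write(P0, v0, 130). refcount(pp0)=3>1 -> COPY to pp5. 6 ppages; refcounts: pp0:2 pp1:3 pp2:3 pp3:2 pp4:1 pp5:1
Op 6: write(P0, v2, 124). refcount(pp2)=3>1 -> COPY to pp6. 7 ppages; refcounts: pp0:2 pp1:3 pp2:2 pp3:2 pp4:1 pp5:1 pp6:1
Op 7: write(P1, v1, 180). refcount(pp1)=3>1 -> COPY to pp7. 8 ppages; refcounts: pp0:2 pp1:2 pp2:2 pp3:2 pp4:1 pp5:1 pp6:1 pp7:1
Op 8: write(P2, v3, 119). refcount(pp4)=1 -> write in place. 8 ppages; refcounts: pp0:2 pp1:2 pp2:2 pp3:2 pp4:1 pp5:1 pp6:1 pp7:1

Answer: 8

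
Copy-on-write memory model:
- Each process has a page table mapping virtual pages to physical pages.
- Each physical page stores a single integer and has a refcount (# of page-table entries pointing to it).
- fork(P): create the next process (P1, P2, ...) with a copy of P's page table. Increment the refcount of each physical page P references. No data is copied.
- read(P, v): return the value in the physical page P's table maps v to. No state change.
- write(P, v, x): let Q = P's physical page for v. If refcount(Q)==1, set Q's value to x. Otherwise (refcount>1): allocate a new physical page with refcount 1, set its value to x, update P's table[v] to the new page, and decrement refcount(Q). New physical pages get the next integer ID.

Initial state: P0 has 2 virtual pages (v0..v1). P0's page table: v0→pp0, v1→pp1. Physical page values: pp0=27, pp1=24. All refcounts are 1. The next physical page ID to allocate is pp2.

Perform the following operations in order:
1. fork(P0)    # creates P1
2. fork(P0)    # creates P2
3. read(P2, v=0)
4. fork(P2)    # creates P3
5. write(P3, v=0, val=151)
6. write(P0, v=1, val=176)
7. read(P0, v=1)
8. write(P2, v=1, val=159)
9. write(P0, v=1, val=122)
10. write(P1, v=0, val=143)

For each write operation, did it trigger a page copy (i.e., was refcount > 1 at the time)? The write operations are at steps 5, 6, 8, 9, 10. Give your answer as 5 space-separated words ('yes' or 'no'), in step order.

Op 1: fork(P0) -> P1. 2 ppages; refcounts: pp0:2 pp1:2
Op 2: fork(P0) -> P2. 2 ppages; refcounts: pp0:3 pp1:3
Op 3: read(P2, v0) -> 27. No state change.
Op 4: fork(P2) -> P3. 2 ppages; refcounts: pp0:4 pp1:4
Op 5: write(P3, v0, 151). refcount(pp0)=4>1 -> COPY to pp2. 3 ppages; refcounts: pp0:3 pp1:4 pp2:1
Op 6: write(P0, v1, 176). refcount(pp1)=4>1 -> COPY to pp3. 4 ppages; refcounts: pp0:3 pp1:3 pp2:1 pp3:1
Op 7: read(P0, v1) -> 176. No state change.
Op 8: write(P2, v1, 159). refcount(pp1)=3>1 -> COPY to pp4. 5 ppages; refcounts: pp0:3 pp1:2 pp2:1 pp3:1 pp4:1
Op 9: write(P0, v1, 122). refcount(pp3)=1 -> write in place. 5 ppages; refcounts: pp0:3 pp1:2 pp2:1 pp3:1 pp4:1
Op 10: write(P1, v0, 143). refcount(pp0)=3>1 -> COPY to pp5. 6 ppages; refcounts: pp0:2 pp1:2 pp2:1 pp3:1 pp4:1 pp5:1

yes yes yes no yes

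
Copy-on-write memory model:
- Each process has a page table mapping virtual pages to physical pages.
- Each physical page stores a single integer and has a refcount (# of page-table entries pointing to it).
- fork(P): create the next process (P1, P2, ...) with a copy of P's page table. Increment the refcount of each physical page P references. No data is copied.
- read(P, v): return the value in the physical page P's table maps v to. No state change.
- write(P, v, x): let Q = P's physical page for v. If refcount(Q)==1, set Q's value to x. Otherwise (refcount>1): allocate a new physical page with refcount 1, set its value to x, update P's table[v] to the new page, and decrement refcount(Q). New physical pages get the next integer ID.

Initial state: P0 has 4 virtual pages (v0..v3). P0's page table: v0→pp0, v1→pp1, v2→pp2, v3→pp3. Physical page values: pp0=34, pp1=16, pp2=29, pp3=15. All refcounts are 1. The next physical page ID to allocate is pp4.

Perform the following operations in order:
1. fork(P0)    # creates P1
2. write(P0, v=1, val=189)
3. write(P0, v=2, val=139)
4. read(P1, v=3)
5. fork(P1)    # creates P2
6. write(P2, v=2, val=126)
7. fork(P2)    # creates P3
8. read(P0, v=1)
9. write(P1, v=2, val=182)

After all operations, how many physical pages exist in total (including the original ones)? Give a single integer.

Op 1: fork(P0) -> P1. 4 ppages; refcounts: pp0:2 pp1:2 pp2:2 pp3:2
Op 2: write(P0, v1, 189). refcount(pp1)=2>1 -> COPY to pp4. 5 ppages; refcounts: pp0:2 pp1:1 pp2:2 pp3:2 pp4:1
Op 3: write(P0, v2, 139). refcount(pp2)=2>1 -> COPY to pp5. 6 ppages; refcounts: pp0:2 pp1:1 pp2:1 pp3:2 pp4:1 pp5:1
Op 4: read(P1, v3) -> 15. No state change.
Op 5: fork(P1) -> P2. 6 ppages; refcounts: pp0:3 pp1:2 pp2:2 pp3:3 pp4:1 pp5:1
Op 6: write(P2, v2, 126). refcount(pp2)=2>1 -> COPY to pp6. 7 ppages; refcounts: pp0:3 pp1:2 pp2:1 pp3:3 pp4:1 pp5:1 pp6:1
Op 7: fork(P2) -> P3. 7 ppages; refcounts: pp0:4 pp1:3 pp2:1 pp3:4 pp4:1 pp5:1 pp6:2
Op 8: read(P0, v1) -> 189. No state change.
Op 9: write(P1, v2, 182). refcount(pp2)=1 -> write in place. 7 ppages; refcounts: pp0:4 pp1:3 pp2:1 pp3:4 pp4:1 pp5:1 pp6:2

Answer: 7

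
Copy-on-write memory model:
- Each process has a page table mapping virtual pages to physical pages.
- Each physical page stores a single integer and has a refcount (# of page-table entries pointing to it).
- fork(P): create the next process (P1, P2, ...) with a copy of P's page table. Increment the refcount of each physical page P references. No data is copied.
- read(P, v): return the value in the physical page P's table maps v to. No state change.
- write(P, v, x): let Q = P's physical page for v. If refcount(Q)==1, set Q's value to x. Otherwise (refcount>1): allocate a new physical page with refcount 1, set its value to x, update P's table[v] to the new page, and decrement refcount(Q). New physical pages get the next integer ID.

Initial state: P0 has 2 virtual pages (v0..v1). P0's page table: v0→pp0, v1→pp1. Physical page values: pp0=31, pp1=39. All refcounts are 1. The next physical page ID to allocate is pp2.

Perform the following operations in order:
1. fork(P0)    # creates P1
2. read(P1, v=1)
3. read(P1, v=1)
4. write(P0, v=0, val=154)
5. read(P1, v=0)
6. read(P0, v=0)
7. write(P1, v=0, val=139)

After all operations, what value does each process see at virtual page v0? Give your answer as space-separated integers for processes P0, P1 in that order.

Answer: 154 139

Derivation:
Op 1: fork(P0) -> P1. 2 ppages; refcounts: pp0:2 pp1:2
Op 2: read(P1, v1) -> 39. No state change.
Op 3: read(P1, v1) -> 39. No state change.
Op 4: write(P0, v0, 154). refcount(pp0)=2>1 -> COPY to pp2. 3 ppages; refcounts: pp0:1 pp1:2 pp2:1
Op 5: read(P1, v0) -> 31. No state change.
Op 6: read(P0, v0) -> 154. No state change.
Op 7: write(P1, v0, 139). refcount(pp0)=1 -> write in place. 3 ppages; refcounts: pp0:1 pp1:2 pp2:1
P0: v0 -> pp2 = 154
P1: v0 -> pp0 = 139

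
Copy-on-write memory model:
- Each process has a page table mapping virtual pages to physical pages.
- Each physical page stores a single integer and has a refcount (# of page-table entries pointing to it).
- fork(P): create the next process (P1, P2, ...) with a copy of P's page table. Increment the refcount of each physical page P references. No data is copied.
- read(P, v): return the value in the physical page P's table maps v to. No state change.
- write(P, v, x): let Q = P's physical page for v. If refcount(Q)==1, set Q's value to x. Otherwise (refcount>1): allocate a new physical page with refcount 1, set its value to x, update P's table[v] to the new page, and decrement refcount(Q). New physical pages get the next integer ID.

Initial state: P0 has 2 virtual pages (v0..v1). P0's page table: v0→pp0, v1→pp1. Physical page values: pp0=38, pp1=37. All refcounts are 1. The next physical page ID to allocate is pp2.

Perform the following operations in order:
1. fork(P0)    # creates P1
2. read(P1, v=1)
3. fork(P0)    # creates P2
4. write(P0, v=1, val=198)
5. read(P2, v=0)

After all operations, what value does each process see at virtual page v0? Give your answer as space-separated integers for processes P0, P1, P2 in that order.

Answer: 38 38 38

Derivation:
Op 1: fork(P0) -> P1. 2 ppages; refcounts: pp0:2 pp1:2
Op 2: read(P1, v1) -> 37. No state change.
Op 3: fork(P0) -> P2. 2 ppages; refcounts: pp0:3 pp1:3
Op 4: write(P0, v1, 198). refcount(pp1)=3>1 -> COPY to pp2. 3 ppages; refcounts: pp0:3 pp1:2 pp2:1
Op 5: read(P2, v0) -> 38. No state change.
P0: v0 -> pp0 = 38
P1: v0 -> pp0 = 38
P2: v0 -> pp0 = 38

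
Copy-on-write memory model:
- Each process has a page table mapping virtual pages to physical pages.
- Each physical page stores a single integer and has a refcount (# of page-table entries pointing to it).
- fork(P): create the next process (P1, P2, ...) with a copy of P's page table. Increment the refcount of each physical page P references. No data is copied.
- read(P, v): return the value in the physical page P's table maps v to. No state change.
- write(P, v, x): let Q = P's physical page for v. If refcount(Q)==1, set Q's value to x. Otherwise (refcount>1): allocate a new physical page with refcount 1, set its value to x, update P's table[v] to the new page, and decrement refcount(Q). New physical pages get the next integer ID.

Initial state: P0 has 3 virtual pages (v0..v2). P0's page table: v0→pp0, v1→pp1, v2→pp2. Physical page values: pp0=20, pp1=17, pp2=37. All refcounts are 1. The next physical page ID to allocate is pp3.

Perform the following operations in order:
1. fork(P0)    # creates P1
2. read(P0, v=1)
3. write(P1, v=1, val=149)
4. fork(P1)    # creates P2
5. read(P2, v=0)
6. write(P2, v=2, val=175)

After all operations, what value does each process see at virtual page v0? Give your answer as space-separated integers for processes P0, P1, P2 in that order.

Answer: 20 20 20

Derivation:
Op 1: fork(P0) -> P1. 3 ppages; refcounts: pp0:2 pp1:2 pp2:2
Op 2: read(P0, v1) -> 17. No state change.
Op 3: write(P1, v1, 149). refcount(pp1)=2>1 -> COPY to pp3. 4 ppages; refcounts: pp0:2 pp1:1 pp2:2 pp3:1
Op 4: fork(P1) -> P2. 4 ppages; refcounts: pp0:3 pp1:1 pp2:3 pp3:2
Op 5: read(P2, v0) -> 20. No state change.
Op 6: write(P2, v2, 175). refcount(pp2)=3>1 -> COPY to pp4. 5 ppages; refcounts: pp0:3 pp1:1 pp2:2 pp3:2 pp4:1
P0: v0 -> pp0 = 20
P1: v0 -> pp0 = 20
P2: v0 -> pp0 = 20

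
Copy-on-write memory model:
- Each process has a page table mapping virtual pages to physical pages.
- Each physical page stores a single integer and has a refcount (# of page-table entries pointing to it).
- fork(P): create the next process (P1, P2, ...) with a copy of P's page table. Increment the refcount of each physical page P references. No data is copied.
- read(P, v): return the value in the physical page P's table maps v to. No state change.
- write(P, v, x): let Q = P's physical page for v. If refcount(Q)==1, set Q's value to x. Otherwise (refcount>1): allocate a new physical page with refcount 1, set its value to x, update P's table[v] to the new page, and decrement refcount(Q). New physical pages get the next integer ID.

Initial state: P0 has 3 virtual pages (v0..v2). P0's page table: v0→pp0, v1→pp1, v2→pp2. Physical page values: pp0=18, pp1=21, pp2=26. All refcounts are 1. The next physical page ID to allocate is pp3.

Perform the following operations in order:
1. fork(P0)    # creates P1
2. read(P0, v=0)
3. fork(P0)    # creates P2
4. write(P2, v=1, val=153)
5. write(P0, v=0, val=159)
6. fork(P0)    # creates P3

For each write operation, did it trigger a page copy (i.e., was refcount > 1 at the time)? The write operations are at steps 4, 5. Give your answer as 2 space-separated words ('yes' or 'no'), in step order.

Op 1: fork(P0) -> P1. 3 ppages; refcounts: pp0:2 pp1:2 pp2:2
Op 2: read(P0, v0) -> 18. No state change.
Op 3: fork(P0) -> P2. 3 ppages; refcounts: pp0:3 pp1:3 pp2:3
Op 4: write(P2, v1, 153). refcount(pp1)=3>1 -> COPY to pp3. 4 ppages; refcounts: pp0:3 pp1:2 pp2:3 pp3:1
Op 5: write(P0, v0, 159). refcount(pp0)=3>1 -> COPY to pp4. 5 ppages; refcounts: pp0:2 pp1:2 pp2:3 pp3:1 pp4:1
Op 6: fork(P0) -> P3. 5 ppages; refcounts: pp0:2 pp1:3 pp2:4 pp3:1 pp4:2

yes yes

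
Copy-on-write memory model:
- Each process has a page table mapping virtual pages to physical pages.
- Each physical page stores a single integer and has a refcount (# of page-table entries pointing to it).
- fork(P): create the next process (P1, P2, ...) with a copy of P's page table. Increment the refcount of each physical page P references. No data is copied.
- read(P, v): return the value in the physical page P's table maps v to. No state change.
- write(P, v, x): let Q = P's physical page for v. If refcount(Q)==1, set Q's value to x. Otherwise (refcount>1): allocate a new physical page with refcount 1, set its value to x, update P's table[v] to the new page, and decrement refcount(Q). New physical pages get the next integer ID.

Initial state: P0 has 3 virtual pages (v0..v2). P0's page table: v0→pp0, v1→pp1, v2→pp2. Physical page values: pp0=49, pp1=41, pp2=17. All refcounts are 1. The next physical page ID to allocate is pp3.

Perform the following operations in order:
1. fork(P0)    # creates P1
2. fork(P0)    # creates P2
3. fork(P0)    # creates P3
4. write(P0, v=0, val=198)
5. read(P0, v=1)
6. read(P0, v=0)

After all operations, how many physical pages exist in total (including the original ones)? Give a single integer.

Answer: 4

Derivation:
Op 1: fork(P0) -> P1. 3 ppages; refcounts: pp0:2 pp1:2 pp2:2
Op 2: fork(P0) -> P2. 3 ppages; refcounts: pp0:3 pp1:3 pp2:3
Op 3: fork(P0) -> P3. 3 ppages; refcounts: pp0:4 pp1:4 pp2:4
Op 4: write(P0, v0, 198). refcount(pp0)=4>1 -> COPY to pp3. 4 ppages; refcounts: pp0:3 pp1:4 pp2:4 pp3:1
Op 5: read(P0, v1) -> 41. No state change.
Op 6: read(P0, v0) -> 198. No state change.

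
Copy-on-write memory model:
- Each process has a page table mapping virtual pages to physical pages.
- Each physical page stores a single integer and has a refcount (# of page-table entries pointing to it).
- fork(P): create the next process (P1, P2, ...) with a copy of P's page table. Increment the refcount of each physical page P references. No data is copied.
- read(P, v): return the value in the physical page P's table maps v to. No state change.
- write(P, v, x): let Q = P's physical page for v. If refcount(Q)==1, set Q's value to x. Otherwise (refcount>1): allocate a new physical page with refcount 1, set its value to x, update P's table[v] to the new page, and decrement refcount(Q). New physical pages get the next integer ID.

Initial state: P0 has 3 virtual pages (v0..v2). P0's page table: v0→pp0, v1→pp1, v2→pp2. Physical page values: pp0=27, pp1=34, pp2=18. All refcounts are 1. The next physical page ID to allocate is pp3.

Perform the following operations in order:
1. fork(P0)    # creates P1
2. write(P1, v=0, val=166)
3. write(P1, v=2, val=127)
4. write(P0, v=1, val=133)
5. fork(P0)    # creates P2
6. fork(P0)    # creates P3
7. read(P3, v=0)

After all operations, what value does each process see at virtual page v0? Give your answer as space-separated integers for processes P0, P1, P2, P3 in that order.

Op 1: fork(P0) -> P1. 3 ppages; refcounts: pp0:2 pp1:2 pp2:2
Op 2: write(P1, v0, 166). refcount(pp0)=2>1 -> COPY to pp3. 4 ppages; refcounts: pp0:1 pp1:2 pp2:2 pp3:1
Op 3: write(P1, v2, 127). refcount(pp2)=2>1 -> COPY to pp4. 5 ppages; refcounts: pp0:1 pp1:2 pp2:1 pp3:1 pp4:1
Op 4: write(P0, v1, 133). refcount(pp1)=2>1 -> COPY to pp5. 6 ppages; refcounts: pp0:1 pp1:1 pp2:1 pp3:1 pp4:1 pp5:1
Op 5: fork(P0) -> P2. 6 ppages; refcounts: pp0:2 pp1:1 pp2:2 pp3:1 pp4:1 pp5:2
Op 6: fork(P0) -> P3. 6 ppages; refcounts: pp0:3 pp1:1 pp2:3 pp3:1 pp4:1 pp5:3
Op 7: read(P3, v0) -> 27. No state change.
P0: v0 -> pp0 = 27
P1: v0 -> pp3 = 166
P2: v0 -> pp0 = 27
P3: v0 -> pp0 = 27

Answer: 27 166 27 27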